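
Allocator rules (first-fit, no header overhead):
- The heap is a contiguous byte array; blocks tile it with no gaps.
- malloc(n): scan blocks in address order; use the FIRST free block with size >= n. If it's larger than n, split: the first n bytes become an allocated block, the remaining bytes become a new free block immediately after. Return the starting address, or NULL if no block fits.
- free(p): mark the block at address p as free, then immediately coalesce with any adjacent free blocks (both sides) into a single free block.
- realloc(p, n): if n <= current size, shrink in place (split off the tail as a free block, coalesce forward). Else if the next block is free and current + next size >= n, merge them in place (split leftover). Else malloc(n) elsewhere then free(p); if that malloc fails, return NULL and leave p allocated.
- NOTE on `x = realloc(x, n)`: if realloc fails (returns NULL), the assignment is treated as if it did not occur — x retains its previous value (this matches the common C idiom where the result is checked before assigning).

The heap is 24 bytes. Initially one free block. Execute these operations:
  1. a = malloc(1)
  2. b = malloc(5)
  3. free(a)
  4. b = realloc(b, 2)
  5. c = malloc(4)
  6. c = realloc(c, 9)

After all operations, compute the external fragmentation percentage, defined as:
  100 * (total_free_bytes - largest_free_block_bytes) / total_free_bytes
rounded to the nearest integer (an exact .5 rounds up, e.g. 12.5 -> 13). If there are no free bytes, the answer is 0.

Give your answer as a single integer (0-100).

Op 1: a = malloc(1) -> a = 0; heap: [0-0 ALLOC][1-23 FREE]
Op 2: b = malloc(5) -> b = 1; heap: [0-0 ALLOC][1-5 ALLOC][6-23 FREE]
Op 3: free(a) -> (freed a); heap: [0-0 FREE][1-5 ALLOC][6-23 FREE]
Op 4: b = realloc(b, 2) -> b = 1; heap: [0-0 FREE][1-2 ALLOC][3-23 FREE]
Op 5: c = malloc(4) -> c = 3; heap: [0-0 FREE][1-2 ALLOC][3-6 ALLOC][7-23 FREE]
Op 6: c = realloc(c, 9) -> c = 3; heap: [0-0 FREE][1-2 ALLOC][3-11 ALLOC][12-23 FREE]
Free blocks: [1 12] total_free=13 largest=12 -> 100*(13-12)/13 = 100/13 ≈ 7.692 -> rounds to 8

Answer: 8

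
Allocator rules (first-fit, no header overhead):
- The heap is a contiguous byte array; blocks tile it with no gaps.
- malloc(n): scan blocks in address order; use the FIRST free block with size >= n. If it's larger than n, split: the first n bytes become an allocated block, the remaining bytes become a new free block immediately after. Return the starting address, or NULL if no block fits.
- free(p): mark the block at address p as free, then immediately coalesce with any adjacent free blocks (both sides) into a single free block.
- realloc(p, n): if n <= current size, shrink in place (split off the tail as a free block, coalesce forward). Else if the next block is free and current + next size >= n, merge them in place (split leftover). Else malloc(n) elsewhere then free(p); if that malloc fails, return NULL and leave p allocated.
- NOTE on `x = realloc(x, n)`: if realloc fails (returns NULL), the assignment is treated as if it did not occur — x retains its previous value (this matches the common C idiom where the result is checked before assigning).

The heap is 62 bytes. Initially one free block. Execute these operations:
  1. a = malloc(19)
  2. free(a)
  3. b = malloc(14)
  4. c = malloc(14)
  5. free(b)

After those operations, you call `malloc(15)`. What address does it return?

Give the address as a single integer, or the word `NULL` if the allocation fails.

Answer: 28

Derivation:
Op 1: a = malloc(19) -> a = 0; heap: [0-18 ALLOC][19-61 FREE]
Op 2: free(a) -> (freed a); heap: [0-61 FREE]
Op 3: b = malloc(14) -> b = 0; heap: [0-13 ALLOC][14-61 FREE]
Op 4: c = malloc(14) -> c = 14; heap: [0-13 ALLOC][14-27 ALLOC][28-61 FREE]
Op 5: free(b) -> (freed b); heap: [0-13 FREE][14-27 ALLOC][28-61 FREE]
malloc(15): first-fit scan over [0-13 FREE][14-27 ALLOC][28-61 FREE] -> 28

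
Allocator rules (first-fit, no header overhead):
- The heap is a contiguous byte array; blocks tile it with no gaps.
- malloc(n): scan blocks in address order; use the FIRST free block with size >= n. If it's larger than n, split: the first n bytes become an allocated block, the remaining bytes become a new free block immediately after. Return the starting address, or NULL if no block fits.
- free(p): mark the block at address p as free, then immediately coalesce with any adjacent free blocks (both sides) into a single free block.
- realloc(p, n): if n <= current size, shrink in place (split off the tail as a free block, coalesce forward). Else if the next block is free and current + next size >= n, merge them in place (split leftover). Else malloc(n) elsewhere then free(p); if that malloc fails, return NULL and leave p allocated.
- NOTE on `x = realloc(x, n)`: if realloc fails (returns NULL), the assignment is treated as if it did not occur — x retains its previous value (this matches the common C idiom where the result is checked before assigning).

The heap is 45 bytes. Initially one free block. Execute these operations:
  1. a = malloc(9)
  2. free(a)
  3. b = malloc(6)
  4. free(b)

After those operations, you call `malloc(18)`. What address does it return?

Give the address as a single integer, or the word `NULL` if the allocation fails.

Answer: 0

Derivation:
Op 1: a = malloc(9) -> a = 0; heap: [0-8 ALLOC][9-44 FREE]
Op 2: free(a) -> (freed a); heap: [0-44 FREE]
Op 3: b = malloc(6) -> b = 0; heap: [0-5 ALLOC][6-44 FREE]
Op 4: free(b) -> (freed b); heap: [0-44 FREE]
malloc(18): first-fit scan over [0-44 FREE] -> 0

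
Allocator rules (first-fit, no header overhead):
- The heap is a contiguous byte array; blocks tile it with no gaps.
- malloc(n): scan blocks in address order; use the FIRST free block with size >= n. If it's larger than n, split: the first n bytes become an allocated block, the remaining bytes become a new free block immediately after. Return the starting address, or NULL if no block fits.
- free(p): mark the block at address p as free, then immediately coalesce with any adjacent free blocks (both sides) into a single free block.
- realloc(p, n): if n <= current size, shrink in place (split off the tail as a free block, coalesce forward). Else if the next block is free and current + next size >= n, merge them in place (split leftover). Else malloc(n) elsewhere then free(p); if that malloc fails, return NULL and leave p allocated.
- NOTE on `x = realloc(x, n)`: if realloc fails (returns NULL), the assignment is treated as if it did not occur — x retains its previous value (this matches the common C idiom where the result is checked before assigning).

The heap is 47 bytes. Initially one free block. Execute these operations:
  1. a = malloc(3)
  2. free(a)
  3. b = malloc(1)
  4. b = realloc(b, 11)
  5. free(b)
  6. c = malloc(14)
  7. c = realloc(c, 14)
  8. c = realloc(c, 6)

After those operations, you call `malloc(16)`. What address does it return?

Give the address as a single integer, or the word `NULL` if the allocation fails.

Op 1: a = malloc(3) -> a = 0; heap: [0-2 ALLOC][3-46 FREE]
Op 2: free(a) -> (freed a); heap: [0-46 FREE]
Op 3: b = malloc(1) -> b = 0; heap: [0-0 ALLOC][1-46 FREE]
Op 4: b = realloc(b, 11) -> b = 0; heap: [0-10 ALLOC][11-46 FREE]
Op 5: free(b) -> (freed b); heap: [0-46 FREE]
Op 6: c = malloc(14) -> c = 0; heap: [0-13 ALLOC][14-46 FREE]
Op 7: c = realloc(c, 14) -> c = 0; heap: [0-13 ALLOC][14-46 FREE]
Op 8: c = realloc(c, 6) -> c = 0; heap: [0-5 ALLOC][6-46 FREE]
malloc(16): first-fit scan over [0-5 ALLOC][6-46 FREE] -> 6

Answer: 6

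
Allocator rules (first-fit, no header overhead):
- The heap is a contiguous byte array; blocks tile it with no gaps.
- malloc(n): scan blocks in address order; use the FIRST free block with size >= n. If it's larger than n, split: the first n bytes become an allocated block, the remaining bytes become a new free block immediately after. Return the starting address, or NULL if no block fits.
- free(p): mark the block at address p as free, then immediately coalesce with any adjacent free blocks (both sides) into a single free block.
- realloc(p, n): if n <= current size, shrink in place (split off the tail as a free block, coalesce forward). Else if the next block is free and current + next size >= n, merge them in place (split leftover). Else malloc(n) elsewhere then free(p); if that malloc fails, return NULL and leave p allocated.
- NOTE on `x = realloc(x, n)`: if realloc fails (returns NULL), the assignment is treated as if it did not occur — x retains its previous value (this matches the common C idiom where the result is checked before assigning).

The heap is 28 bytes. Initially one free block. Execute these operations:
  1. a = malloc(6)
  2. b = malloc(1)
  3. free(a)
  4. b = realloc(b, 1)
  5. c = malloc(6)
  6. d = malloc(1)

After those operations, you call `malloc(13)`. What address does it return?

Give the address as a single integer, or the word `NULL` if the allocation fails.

Op 1: a = malloc(6) -> a = 0; heap: [0-5 ALLOC][6-27 FREE]
Op 2: b = malloc(1) -> b = 6; heap: [0-5 ALLOC][6-6 ALLOC][7-27 FREE]
Op 3: free(a) -> (freed a); heap: [0-5 FREE][6-6 ALLOC][7-27 FREE]
Op 4: b = realloc(b, 1) -> b = 6; heap: [0-5 FREE][6-6 ALLOC][7-27 FREE]
Op 5: c = malloc(6) -> c = 0; heap: [0-5 ALLOC][6-6 ALLOC][7-27 FREE]
Op 6: d = malloc(1) -> d = 7; heap: [0-5 ALLOC][6-6 ALLOC][7-7 ALLOC][8-27 FREE]
malloc(13): first-fit scan over [0-5 ALLOC][6-6 ALLOC][7-7 ALLOC][8-27 FREE] -> 8

Answer: 8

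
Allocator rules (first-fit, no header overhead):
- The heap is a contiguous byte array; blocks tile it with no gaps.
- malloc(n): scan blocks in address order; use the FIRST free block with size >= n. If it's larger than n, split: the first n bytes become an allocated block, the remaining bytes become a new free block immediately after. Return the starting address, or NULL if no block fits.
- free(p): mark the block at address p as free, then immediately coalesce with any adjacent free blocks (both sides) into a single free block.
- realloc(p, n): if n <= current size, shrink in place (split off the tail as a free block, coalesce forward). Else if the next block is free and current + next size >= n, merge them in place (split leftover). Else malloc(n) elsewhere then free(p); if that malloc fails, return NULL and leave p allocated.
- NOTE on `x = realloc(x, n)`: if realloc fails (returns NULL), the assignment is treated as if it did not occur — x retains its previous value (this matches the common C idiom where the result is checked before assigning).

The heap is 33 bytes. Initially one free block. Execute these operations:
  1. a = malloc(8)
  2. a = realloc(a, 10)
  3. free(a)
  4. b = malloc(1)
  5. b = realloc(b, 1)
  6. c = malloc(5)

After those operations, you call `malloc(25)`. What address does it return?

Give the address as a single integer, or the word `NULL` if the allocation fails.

Op 1: a = malloc(8) -> a = 0; heap: [0-7 ALLOC][8-32 FREE]
Op 2: a = realloc(a, 10) -> a = 0; heap: [0-9 ALLOC][10-32 FREE]
Op 3: free(a) -> (freed a); heap: [0-32 FREE]
Op 4: b = malloc(1) -> b = 0; heap: [0-0 ALLOC][1-32 FREE]
Op 5: b = realloc(b, 1) -> b = 0; heap: [0-0 ALLOC][1-32 FREE]
Op 6: c = malloc(5) -> c = 1; heap: [0-0 ALLOC][1-5 ALLOC][6-32 FREE]
malloc(25): first-fit scan over [0-0 ALLOC][1-5 ALLOC][6-32 FREE] -> 6

Answer: 6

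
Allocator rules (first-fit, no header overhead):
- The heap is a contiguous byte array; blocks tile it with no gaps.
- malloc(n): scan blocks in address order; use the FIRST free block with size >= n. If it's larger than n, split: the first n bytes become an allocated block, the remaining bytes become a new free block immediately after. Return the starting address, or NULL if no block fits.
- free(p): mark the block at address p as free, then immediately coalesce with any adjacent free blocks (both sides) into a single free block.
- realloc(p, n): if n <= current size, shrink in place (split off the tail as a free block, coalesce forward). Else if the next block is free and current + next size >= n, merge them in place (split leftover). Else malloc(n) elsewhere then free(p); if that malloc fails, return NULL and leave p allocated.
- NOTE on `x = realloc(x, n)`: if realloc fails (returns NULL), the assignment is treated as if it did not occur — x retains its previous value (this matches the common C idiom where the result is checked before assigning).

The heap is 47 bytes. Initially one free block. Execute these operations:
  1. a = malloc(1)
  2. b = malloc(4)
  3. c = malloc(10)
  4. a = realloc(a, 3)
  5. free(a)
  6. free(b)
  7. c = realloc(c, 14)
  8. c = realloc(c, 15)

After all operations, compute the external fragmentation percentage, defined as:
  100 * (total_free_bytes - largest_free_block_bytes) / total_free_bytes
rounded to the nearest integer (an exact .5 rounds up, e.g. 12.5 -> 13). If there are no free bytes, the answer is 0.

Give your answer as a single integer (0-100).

Answer: 16

Derivation:
Op 1: a = malloc(1) -> a = 0; heap: [0-0 ALLOC][1-46 FREE]
Op 2: b = malloc(4) -> b = 1; heap: [0-0 ALLOC][1-4 ALLOC][5-46 FREE]
Op 3: c = malloc(10) -> c = 5; heap: [0-0 ALLOC][1-4 ALLOC][5-14 ALLOC][15-46 FREE]
Op 4: a = realloc(a, 3) -> a = 15; heap: [0-0 FREE][1-4 ALLOC][5-14 ALLOC][15-17 ALLOC][18-46 FREE]
Op 5: free(a) -> (freed a); heap: [0-0 FREE][1-4 ALLOC][5-14 ALLOC][15-46 FREE]
Op 6: free(b) -> (freed b); heap: [0-4 FREE][5-14 ALLOC][15-46 FREE]
Op 7: c = realloc(c, 14) -> c = 5; heap: [0-4 FREE][5-18 ALLOC][19-46 FREE]
Op 8: c = realloc(c, 15) -> c = 5; heap: [0-4 FREE][5-19 ALLOC][20-46 FREE]
Free blocks: [5 27] total_free=32 largest=27 -> 100*(32-27)/32 = 500/32 = 15.625 -> rounds to 16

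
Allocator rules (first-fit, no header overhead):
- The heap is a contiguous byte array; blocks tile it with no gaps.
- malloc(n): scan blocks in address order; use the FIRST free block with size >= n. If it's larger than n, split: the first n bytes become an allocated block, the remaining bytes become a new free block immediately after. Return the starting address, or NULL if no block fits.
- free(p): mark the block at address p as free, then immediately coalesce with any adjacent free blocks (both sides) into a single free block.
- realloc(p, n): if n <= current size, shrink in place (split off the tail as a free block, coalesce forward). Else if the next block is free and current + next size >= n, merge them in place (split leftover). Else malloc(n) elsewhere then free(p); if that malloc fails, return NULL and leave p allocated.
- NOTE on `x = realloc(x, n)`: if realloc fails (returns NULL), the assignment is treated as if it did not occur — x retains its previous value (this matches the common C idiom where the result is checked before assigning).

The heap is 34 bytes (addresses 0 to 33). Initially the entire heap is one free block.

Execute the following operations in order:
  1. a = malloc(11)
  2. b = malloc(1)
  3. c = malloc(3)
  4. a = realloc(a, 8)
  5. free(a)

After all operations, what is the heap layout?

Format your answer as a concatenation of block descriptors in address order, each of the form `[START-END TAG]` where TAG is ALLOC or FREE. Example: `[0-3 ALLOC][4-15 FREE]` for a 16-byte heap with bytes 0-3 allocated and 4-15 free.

Answer: [0-10 FREE][11-11 ALLOC][12-14 ALLOC][15-33 FREE]

Derivation:
Op 1: a = malloc(11) -> a = 0; heap: [0-10 ALLOC][11-33 FREE]
Op 2: b = malloc(1) -> b = 11; heap: [0-10 ALLOC][11-11 ALLOC][12-33 FREE]
Op 3: c = malloc(3) -> c = 12; heap: [0-10 ALLOC][11-11 ALLOC][12-14 ALLOC][15-33 FREE]
Op 4: a = realloc(a, 8) -> a = 0; heap: [0-7 ALLOC][8-10 FREE][11-11 ALLOC][12-14 ALLOC][15-33 FREE]
Op 5: free(a) -> (freed a); heap: [0-10 FREE][11-11 ALLOC][12-14 ALLOC][15-33 FREE]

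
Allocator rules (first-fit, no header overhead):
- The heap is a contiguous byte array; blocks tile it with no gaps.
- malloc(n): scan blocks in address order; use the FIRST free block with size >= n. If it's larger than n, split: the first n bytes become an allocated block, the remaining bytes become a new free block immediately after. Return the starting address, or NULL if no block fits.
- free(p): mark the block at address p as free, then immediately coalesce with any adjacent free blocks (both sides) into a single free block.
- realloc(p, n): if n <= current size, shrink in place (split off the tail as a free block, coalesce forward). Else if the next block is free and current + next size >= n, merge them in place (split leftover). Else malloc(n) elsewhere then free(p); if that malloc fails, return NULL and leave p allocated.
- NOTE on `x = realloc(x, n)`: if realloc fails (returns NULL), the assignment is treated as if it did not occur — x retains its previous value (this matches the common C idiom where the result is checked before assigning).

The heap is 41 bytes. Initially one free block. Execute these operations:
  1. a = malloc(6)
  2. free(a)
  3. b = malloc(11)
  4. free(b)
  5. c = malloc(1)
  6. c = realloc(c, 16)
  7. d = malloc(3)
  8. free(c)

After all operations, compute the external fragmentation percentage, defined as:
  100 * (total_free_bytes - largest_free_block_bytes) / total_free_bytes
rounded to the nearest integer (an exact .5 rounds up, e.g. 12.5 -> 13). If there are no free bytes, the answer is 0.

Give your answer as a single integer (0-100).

Op 1: a = malloc(6) -> a = 0; heap: [0-5 ALLOC][6-40 FREE]
Op 2: free(a) -> (freed a); heap: [0-40 FREE]
Op 3: b = malloc(11) -> b = 0; heap: [0-10 ALLOC][11-40 FREE]
Op 4: free(b) -> (freed b); heap: [0-40 FREE]
Op 5: c = malloc(1) -> c = 0; heap: [0-0 ALLOC][1-40 FREE]
Op 6: c = realloc(c, 16) -> c = 0; heap: [0-15 ALLOC][16-40 FREE]
Op 7: d = malloc(3) -> d = 16; heap: [0-15 ALLOC][16-18 ALLOC][19-40 FREE]
Op 8: free(c) -> (freed c); heap: [0-15 FREE][16-18 ALLOC][19-40 FREE]
Free blocks: [16 22] total_free=38 largest=22 -> 100*(38-22)/38 = 1600/38 ≈ 42.105 -> rounds to 42

Answer: 42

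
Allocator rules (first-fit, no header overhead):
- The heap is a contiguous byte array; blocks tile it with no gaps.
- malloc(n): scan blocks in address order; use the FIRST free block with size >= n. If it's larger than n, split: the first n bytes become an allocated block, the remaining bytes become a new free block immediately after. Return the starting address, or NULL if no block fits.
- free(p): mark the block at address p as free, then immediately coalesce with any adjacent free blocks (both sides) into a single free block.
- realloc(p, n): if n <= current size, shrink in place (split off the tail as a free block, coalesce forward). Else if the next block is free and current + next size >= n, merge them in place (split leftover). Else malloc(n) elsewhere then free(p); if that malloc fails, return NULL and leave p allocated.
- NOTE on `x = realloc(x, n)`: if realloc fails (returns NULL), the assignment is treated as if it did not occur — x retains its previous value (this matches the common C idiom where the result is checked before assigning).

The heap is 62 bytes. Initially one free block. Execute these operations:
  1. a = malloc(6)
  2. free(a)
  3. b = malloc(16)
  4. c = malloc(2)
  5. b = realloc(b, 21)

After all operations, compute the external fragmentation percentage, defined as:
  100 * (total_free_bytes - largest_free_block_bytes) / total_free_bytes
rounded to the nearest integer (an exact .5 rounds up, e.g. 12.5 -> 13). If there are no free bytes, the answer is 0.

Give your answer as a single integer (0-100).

Answer: 41

Derivation:
Op 1: a = malloc(6) -> a = 0; heap: [0-5 ALLOC][6-61 FREE]
Op 2: free(a) -> (freed a); heap: [0-61 FREE]
Op 3: b = malloc(16) -> b = 0; heap: [0-15 ALLOC][16-61 FREE]
Op 4: c = malloc(2) -> c = 16; heap: [0-15 ALLOC][16-17 ALLOC][18-61 FREE]
Op 5: b = realloc(b, 21) -> b = 18; heap: [0-15 FREE][16-17 ALLOC][18-38 ALLOC][39-61 FREE]
Free blocks: [16 23] total_free=39 largest=23 -> 100*(39-23)/39 = 1600/39 ≈ 41.026 -> rounds to 41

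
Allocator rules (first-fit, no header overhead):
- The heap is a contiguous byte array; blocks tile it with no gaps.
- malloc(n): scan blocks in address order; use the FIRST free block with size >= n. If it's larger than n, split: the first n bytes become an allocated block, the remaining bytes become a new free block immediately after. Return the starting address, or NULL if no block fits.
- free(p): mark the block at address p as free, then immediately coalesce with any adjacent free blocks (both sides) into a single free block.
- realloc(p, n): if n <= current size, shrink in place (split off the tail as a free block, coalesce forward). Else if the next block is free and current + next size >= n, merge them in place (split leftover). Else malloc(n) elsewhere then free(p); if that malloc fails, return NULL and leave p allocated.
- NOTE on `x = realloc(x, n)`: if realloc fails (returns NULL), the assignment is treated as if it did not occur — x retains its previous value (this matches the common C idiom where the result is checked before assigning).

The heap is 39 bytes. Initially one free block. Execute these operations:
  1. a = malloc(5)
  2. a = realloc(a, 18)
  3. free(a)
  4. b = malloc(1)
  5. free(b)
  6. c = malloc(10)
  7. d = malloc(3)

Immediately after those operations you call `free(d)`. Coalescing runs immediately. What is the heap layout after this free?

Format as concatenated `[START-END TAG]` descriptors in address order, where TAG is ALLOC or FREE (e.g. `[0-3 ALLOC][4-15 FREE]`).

Answer: [0-9 ALLOC][10-38 FREE]

Derivation:
Op 1: a = malloc(5) -> a = 0; heap: [0-4 ALLOC][5-38 FREE]
Op 2: a = realloc(a, 18) -> a = 0; heap: [0-17 ALLOC][18-38 FREE]
Op 3: free(a) -> (freed a); heap: [0-38 FREE]
Op 4: b = malloc(1) -> b = 0; heap: [0-0 ALLOC][1-38 FREE]
Op 5: free(b) -> (freed b); heap: [0-38 FREE]
Op 6: c = malloc(10) -> c = 0; heap: [0-9 ALLOC][10-38 FREE]
Op 7: d = malloc(3) -> d = 10; heap: [0-9 ALLOC][10-12 ALLOC][13-38 FREE]
free(d): d = 10 -> block [10-12 ALLOC]; mark free, coalesce with adjacent free neighbors -> [0-9 ALLOC][10-38 FREE]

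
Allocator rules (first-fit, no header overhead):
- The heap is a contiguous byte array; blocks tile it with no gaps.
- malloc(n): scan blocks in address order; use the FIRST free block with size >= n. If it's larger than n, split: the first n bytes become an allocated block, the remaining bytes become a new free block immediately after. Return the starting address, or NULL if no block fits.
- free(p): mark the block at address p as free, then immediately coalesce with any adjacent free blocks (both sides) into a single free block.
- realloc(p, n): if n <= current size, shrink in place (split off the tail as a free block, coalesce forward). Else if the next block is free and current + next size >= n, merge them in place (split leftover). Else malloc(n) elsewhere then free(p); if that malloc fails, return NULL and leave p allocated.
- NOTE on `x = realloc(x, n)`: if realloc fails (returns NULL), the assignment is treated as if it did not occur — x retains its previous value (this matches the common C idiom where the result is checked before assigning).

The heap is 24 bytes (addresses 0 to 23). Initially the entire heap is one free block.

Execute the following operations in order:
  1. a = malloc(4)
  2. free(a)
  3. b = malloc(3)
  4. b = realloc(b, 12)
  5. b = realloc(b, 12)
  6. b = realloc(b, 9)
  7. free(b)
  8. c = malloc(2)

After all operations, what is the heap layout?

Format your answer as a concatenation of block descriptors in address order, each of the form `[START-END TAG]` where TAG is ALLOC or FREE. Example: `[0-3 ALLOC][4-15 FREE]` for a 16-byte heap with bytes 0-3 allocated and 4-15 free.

Answer: [0-1 ALLOC][2-23 FREE]

Derivation:
Op 1: a = malloc(4) -> a = 0; heap: [0-3 ALLOC][4-23 FREE]
Op 2: free(a) -> (freed a); heap: [0-23 FREE]
Op 3: b = malloc(3) -> b = 0; heap: [0-2 ALLOC][3-23 FREE]
Op 4: b = realloc(b, 12) -> b = 0; heap: [0-11 ALLOC][12-23 FREE]
Op 5: b = realloc(b, 12) -> b = 0; heap: [0-11 ALLOC][12-23 FREE]
Op 6: b = realloc(b, 9) -> b = 0; heap: [0-8 ALLOC][9-23 FREE]
Op 7: free(b) -> (freed b); heap: [0-23 FREE]
Op 8: c = malloc(2) -> c = 0; heap: [0-1 ALLOC][2-23 FREE]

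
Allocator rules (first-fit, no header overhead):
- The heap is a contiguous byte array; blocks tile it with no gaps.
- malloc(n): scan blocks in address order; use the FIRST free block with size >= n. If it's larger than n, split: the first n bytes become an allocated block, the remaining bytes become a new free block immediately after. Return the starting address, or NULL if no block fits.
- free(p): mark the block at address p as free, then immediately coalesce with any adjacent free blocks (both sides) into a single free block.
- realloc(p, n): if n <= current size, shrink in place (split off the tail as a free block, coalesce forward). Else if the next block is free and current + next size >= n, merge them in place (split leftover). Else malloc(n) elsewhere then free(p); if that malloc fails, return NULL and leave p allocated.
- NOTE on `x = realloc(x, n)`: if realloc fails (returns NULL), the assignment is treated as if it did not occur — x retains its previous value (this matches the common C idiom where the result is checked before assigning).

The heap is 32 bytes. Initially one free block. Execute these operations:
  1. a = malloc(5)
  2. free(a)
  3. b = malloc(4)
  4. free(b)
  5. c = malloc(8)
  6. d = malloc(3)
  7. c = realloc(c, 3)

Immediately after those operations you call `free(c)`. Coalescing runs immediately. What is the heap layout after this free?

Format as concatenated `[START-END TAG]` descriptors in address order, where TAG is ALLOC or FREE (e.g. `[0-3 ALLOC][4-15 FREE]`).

Op 1: a = malloc(5) -> a = 0; heap: [0-4 ALLOC][5-31 FREE]
Op 2: free(a) -> (freed a); heap: [0-31 FREE]
Op 3: b = malloc(4) -> b = 0; heap: [0-3 ALLOC][4-31 FREE]
Op 4: free(b) -> (freed b); heap: [0-31 FREE]
Op 5: c = malloc(8) -> c = 0; heap: [0-7 ALLOC][8-31 FREE]
Op 6: d = malloc(3) -> d = 8; heap: [0-7 ALLOC][8-10 ALLOC][11-31 FREE]
Op 7: c = realloc(c, 3) -> c = 0; heap: [0-2 ALLOC][3-7 FREE][8-10 ALLOC][11-31 FREE]
free(c): c = 0 -> block [0-2 ALLOC]; mark free, coalesce with adjacent free neighbors -> [0-7 FREE][8-10 ALLOC][11-31 FREE]

Answer: [0-7 FREE][8-10 ALLOC][11-31 FREE]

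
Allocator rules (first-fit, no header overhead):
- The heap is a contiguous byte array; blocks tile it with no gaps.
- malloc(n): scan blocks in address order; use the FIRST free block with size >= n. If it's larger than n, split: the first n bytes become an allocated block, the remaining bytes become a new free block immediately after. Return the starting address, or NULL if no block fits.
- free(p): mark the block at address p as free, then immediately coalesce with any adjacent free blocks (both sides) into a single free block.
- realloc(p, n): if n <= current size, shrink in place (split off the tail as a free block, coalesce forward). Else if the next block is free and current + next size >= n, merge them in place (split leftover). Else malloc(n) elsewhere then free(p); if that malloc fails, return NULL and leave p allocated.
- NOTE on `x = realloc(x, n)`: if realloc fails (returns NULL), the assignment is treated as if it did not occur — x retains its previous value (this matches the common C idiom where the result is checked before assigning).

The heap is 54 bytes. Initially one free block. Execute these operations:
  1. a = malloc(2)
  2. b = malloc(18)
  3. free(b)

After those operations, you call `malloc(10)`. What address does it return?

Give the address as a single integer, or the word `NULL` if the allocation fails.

Op 1: a = malloc(2) -> a = 0; heap: [0-1 ALLOC][2-53 FREE]
Op 2: b = malloc(18) -> b = 2; heap: [0-1 ALLOC][2-19 ALLOC][20-53 FREE]
Op 3: free(b) -> (freed b); heap: [0-1 ALLOC][2-53 FREE]
malloc(10): first-fit scan over [0-1 ALLOC][2-53 FREE] -> 2

Answer: 2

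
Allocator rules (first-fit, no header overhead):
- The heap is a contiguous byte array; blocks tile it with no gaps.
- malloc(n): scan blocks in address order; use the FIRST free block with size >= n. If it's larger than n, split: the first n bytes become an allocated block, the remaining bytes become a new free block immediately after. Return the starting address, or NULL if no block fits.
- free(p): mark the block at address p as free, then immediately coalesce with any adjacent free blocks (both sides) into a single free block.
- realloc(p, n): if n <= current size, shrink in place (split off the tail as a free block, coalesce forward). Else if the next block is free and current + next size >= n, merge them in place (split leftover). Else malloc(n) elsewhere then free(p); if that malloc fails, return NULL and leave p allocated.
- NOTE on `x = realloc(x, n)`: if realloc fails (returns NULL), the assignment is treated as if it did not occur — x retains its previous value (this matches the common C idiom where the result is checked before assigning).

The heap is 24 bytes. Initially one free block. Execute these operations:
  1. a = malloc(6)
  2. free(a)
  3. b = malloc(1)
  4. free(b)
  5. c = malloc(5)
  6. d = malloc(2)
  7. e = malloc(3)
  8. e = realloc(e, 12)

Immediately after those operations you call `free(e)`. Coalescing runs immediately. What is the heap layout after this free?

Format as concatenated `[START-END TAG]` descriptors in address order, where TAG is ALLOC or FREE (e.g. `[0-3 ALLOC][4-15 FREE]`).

Answer: [0-4 ALLOC][5-6 ALLOC][7-23 FREE]

Derivation:
Op 1: a = malloc(6) -> a = 0; heap: [0-5 ALLOC][6-23 FREE]
Op 2: free(a) -> (freed a); heap: [0-23 FREE]
Op 3: b = malloc(1) -> b = 0; heap: [0-0 ALLOC][1-23 FREE]
Op 4: free(b) -> (freed b); heap: [0-23 FREE]
Op 5: c = malloc(5) -> c = 0; heap: [0-4 ALLOC][5-23 FREE]
Op 6: d = malloc(2) -> d = 5; heap: [0-4 ALLOC][5-6 ALLOC][7-23 FREE]
Op 7: e = malloc(3) -> e = 7; heap: [0-4 ALLOC][5-6 ALLOC][7-9 ALLOC][10-23 FREE]
Op 8: e = realloc(e, 12) -> e = 7; heap: [0-4 ALLOC][5-6 ALLOC][7-18 ALLOC][19-23 FREE]
free(e): e = 7 -> block [7-18 ALLOC]; mark free, coalesce with adjacent free neighbors -> [0-4 ALLOC][5-6 ALLOC][7-23 FREE]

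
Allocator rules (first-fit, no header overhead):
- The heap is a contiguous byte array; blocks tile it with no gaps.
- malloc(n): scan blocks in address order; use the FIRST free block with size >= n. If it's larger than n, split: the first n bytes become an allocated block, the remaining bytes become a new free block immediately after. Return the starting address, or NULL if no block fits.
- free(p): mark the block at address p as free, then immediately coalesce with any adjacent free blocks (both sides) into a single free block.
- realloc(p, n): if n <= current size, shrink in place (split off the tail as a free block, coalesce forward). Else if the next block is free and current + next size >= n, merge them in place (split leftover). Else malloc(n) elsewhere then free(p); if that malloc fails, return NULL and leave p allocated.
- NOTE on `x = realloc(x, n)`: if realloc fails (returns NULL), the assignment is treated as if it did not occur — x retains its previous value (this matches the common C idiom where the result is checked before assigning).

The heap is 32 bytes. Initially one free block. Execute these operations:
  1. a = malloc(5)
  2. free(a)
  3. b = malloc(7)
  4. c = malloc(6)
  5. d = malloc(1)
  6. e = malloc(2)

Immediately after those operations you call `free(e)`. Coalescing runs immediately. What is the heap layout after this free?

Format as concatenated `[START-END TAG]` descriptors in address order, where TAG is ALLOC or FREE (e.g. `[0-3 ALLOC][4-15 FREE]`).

Answer: [0-6 ALLOC][7-12 ALLOC][13-13 ALLOC][14-31 FREE]

Derivation:
Op 1: a = malloc(5) -> a = 0; heap: [0-4 ALLOC][5-31 FREE]
Op 2: free(a) -> (freed a); heap: [0-31 FREE]
Op 3: b = malloc(7) -> b = 0; heap: [0-6 ALLOC][7-31 FREE]
Op 4: c = malloc(6) -> c = 7; heap: [0-6 ALLOC][7-12 ALLOC][13-31 FREE]
Op 5: d = malloc(1) -> d = 13; heap: [0-6 ALLOC][7-12 ALLOC][13-13 ALLOC][14-31 FREE]
Op 6: e = malloc(2) -> e = 14; heap: [0-6 ALLOC][7-12 ALLOC][13-13 ALLOC][14-15 ALLOC][16-31 FREE]
free(e): e = 14 -> block [14-15 ALLOC]; mark free, coalesce with adjacent free neighbors -> [0-6 ALLOC][7-12 ALLOC][13-13 ALLOC][14-31 FREE]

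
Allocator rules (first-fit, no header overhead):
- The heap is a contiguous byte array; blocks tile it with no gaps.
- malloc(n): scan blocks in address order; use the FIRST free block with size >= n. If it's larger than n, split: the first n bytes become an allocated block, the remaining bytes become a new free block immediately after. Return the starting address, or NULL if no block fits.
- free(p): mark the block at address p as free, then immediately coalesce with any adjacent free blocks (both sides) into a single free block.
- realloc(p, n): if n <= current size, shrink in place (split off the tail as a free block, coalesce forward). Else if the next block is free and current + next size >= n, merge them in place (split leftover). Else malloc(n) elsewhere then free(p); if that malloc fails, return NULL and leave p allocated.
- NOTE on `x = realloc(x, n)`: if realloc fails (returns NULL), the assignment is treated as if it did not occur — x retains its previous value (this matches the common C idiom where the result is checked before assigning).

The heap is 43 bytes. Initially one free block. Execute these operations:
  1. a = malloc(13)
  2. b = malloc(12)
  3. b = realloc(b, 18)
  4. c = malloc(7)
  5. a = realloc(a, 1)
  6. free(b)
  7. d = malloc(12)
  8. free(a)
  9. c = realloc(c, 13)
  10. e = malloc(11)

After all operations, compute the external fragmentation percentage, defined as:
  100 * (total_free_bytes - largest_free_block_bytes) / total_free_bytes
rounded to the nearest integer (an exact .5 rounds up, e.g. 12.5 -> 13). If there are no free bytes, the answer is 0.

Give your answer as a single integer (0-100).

Op 1: a = malloc(13) -> a = 0; heap: [0-12 ALLOC][13-42 FREE]
Op 2: b = malloc(12) -> b = 13; heap: [0-12 ALLOC][13-24 ALLOC][25-42 FREE]
Op 3: b = realloc(b, 18) -> b = 13; heap: [0-12 ALLOC][13-30 ALLOC][31-42 FREE]
Op 4: c = malloc(7) -> c = 31; heap: [0-12 ALLOC][13-30 ALLOC][31-37 ALLOC][38-42 FREE]
Op 5: a = realloc(a, 1) -> a = 0; heap: [0-0 ALLOC][1-12 FREE][13-30 ALLOC][31-37 ALLOC][38-42 FREE]
Op 6: free(b) -> (freed b); heap: [0-0 ALLOC][1-30 FREE][31-37 ALLOC][38-42 FREE]
Op 7: d = malloc(12) -> d = 1; heap: [0-0 ALLOC][1-12 ALLOC][13-30 FREE][31-37 ALLOC][38-42 FREE]
Op 8: free(a) -> (freed a); heap: [0-0 FREE][1-12 ALLOC][13-30 FREE][31-37 ALLOC][38-42 FREE]
Op 9: c = realloc(c, 13) -> c = 13; heap: [0-0 FREE][1-12 ALLOC][13-25 ALLOC][26-42 FREE]
Op 10: e = malloc(11) -> e = 26; heap: [0-0 FREE][1-12 ALLOC][13-25 ALLOC][26-36 ALLOC][37-42 FREE]
Free blocks: [1 6] total_free=7 largest=6 -> 100*(7-6)/7 = 100/7 ≈ 14.286 -> rounds to 14

Answer: 14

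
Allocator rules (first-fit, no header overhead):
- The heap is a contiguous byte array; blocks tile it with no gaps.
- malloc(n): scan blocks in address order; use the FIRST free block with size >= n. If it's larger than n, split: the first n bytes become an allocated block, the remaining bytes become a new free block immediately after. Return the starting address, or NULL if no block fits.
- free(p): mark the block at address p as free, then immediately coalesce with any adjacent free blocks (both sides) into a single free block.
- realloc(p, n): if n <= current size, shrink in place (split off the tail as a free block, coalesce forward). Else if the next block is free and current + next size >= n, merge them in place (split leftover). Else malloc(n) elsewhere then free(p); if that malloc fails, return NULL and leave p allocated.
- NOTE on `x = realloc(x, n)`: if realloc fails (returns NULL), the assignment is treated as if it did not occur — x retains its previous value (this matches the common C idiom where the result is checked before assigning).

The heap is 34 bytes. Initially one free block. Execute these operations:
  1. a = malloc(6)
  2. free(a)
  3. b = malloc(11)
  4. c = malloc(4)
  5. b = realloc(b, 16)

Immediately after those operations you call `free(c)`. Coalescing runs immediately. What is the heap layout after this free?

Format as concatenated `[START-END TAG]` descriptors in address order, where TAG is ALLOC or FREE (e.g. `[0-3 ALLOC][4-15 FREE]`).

Op 1: a = malloc(6) -> a = 0; heap: [0-5 ALLOC][6-33 FREE]
Op 2: free(a) -> (freed a); heap: [0-33 FREE]
Op 3: b = malloc(11) -> b = 0; heap: [0-10 ALLOC][11-33 FREE]
Op 4: c = malloc(4) -> c = 11; heap: [0-10 ALLOC][11-14 ALLOC][15-33 FREE]
Op 5: b = realloc(b, 16) -> b = 15; heap: [0-10 FREE][11-14 ALLOC][15-30 ALLOC][31-33 FREE]
free(c): c = 11 -> block [11-14 ALLOC]; mark free, coalesce with adjacent free neighbors -> [0-14 FREE][15-30 ALLOC][31-33 FREE]

Answer: [0-14 FREE][15-30 ALLOC][31-33 FREE]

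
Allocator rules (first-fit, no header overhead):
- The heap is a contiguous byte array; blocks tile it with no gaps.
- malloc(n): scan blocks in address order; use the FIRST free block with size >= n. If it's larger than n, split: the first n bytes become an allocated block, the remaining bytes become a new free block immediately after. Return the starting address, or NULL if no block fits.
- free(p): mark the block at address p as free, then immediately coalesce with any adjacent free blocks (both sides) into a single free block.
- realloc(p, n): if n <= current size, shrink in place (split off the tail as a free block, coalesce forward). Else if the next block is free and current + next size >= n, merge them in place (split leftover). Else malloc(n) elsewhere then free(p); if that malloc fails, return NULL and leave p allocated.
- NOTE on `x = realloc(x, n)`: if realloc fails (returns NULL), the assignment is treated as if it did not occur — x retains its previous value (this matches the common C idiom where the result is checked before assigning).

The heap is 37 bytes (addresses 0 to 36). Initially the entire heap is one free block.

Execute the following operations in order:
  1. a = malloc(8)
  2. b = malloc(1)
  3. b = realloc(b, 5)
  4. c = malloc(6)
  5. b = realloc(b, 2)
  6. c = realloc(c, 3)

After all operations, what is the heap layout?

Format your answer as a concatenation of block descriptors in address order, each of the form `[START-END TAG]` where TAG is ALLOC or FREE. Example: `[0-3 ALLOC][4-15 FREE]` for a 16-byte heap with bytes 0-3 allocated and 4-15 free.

Answer: [0-7 ALLOC][8-9 ALLOC][10-12 FREE][13-15 ALLOC][16-36 FREE]

Derivation:
Op 1: a = malloc(8) -> a = 0; heap: [0-7 ALLOC][8-36 FREE]
Op 2: b = malloc(1) -> b = 8; heap: [0-7 ALLOC][8-8 ALLOC][9-36 FREE]
Op 3: b = realloc(b, 5) -> b = 8; heap: [0-7 ALLOC][8-12 ALLOC][13-36 FREE]
Op 4: c = malloc(6) -> c = 13; heap: [0-7 ALLOC][8-12 ALLOC][13-18 ALLOC][19-36 FREE]
Op 5: b = realloc(b, 2) -> b = 8; heap: [0-7 ALLOC][8-9 ALLOC][10-12 FREE][13-18 ALLOC][19-36 FREE]
Op 6: c = realloc(c, 3) -> c = 13; heap: [0-7 ALLOC][8-9 ALLOC][10-12 FREE][13-15 ALLOC][16-36 FREE]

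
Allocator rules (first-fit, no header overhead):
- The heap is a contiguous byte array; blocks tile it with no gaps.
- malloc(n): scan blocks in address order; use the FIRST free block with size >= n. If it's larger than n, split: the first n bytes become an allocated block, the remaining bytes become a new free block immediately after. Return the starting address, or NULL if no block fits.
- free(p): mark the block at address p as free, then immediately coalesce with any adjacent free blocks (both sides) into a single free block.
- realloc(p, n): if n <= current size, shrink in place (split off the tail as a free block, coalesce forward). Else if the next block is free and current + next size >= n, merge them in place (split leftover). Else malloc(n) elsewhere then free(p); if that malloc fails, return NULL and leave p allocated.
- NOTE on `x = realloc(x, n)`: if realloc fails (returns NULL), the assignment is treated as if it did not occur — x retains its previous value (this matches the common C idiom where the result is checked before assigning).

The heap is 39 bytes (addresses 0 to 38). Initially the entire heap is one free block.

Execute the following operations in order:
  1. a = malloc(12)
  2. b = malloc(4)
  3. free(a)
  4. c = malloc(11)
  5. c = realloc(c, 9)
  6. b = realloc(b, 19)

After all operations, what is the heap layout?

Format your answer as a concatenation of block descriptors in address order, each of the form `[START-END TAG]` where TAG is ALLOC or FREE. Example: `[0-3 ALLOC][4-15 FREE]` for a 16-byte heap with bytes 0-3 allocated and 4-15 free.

Answer: [0-8 ALLOC][9-11 FREE][12-30 ALLOC][31-38 FREE]

Derivation:
Op 1: a = malloc(12) -> a = 0; heap: [0-11 ALLOC][12-38 FREE]
Op 2: b = malloc(4) -> b = 12; heap: [0-11 ALLOC][12-15 ALLOC][16-38 FREE]
Op 3: free(a) -> (freed a); heap: [0-11 FREE][12-15 ALLOC][16-38 FREE]
Op 4: c = malloc(11) -> c = 0; heap: [0-10 ALLOC][11-11 FREE][12-15 ALLOC][16-38 FREE]
Op 5: c = realloc(c, 9) -> c = 0; heap: [0-8 ALLOC][9-11 FREE][12-15 ALLOC][16-38 FREE]
Op 6: b = realloc(b, 19) -> b = 12; heap: [0-8 ALLOC][9-11 FREE][12-30 ALLOC][31-38 FREE]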